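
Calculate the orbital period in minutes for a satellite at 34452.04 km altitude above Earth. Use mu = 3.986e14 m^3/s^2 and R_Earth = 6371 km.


r = 40823.0400 km = 4.082304e+07 m
T = 2*pi*sqrt(r^3/mu) = 2*pi*sqrt(6.8032437e+22 / 3.986e14)
T = 82086.0268 s = 1368.1004 min

1368.1004 minutes


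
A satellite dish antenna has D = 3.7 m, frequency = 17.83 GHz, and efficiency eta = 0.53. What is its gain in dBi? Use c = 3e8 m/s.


lambda = c/f = 3e8 / 1.783e+10 = 0.01682557 m
G = eta*(pi*D/lambda)^2 = 0.53*(pi*3.7/0.01682557)^2
G = 252952.6538 (linear)
G = 10*log10(252952.6538) = 54.0304 dBi

54.0304 dBi


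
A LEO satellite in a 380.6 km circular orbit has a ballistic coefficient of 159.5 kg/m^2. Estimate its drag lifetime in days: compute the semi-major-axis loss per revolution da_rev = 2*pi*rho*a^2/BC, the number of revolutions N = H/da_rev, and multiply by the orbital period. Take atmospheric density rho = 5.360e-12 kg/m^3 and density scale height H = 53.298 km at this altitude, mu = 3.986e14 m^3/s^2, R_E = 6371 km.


a = R_E + alt = 6751.6000 km = 6.7516e+06 m
da_rev = 2*pi*rho*a^2/BC = 2*pi*5.360e-12*(6.7516e+06)^2/159.5 = 9.624926 m per revolution
N = H/da_rev = 53298.0000 m / 9.624926 m = 5537.4974 revolutions
P = 2*pi*sqrt(a^3/mu) = 5521.0449 s
lifetime = N*P = 5537.4974 * 5521.0449 = 3.0572772e+07 s = 353.8515 days

353.8515 days


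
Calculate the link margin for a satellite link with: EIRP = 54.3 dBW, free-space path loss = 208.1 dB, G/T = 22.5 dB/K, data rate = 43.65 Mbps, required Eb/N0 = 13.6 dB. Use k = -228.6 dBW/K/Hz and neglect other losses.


C/N0 = EIRP - FSPL + G/T - k = 54.3 - 208.1 + 22.5 - (-228.6)
C/N0 = 97.3000 dB-Hz
R_b = 43.65 Mbps = 4.365e+07 bps -> 10*log10(R_b) = 76.3998 dB-Hz
Eb/N0 = C/N0 - 10*log10(R_b) = 97.3000 - 76.3998 = 20.9002 dB
Margin = Eb/N0 - Eb/N0_req = 20.9002 - 13.6 = 7.3002 dB (link closes)

7.3002 dB


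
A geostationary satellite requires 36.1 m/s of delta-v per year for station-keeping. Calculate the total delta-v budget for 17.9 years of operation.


dV = rate * years = 36.1 * 17.9
dV = 646.1900 m/s

646.1900 m/s


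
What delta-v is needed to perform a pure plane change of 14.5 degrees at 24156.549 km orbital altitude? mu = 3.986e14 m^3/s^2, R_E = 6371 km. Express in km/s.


r = 30527.5490 km = 3.0527549e+07 m
V = sqrt(mu/r) = 3613.4552 m/s
di = 14.5 deg = 0.2530727 rad
dV = 2*V*sin(di/2) = 2*3613.4552*sin(0.1265364)
dV = 912.0287 m/s = 0.9120287 km/s

0.9120 km/s


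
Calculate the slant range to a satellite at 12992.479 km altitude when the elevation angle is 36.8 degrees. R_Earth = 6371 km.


h = 12992.479 km, el = 36.8 deg
d = -R_E*sin(el) + sqrt((R_E*sin(el))^2 + 2*R_E*h + h^2)
d = -6371.0000*sin(0.6422812) + sqrt((6371.0000*0.5990236)^2 + 2*6371.0000*12992.479 + 12992.479^2)
d = 14863.0058 km

14863.0058 km


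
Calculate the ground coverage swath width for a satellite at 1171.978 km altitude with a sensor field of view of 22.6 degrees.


FOV = 22.6 deg = 0.3944444 rad
swath = 2 * alt * tan(FOV/2) = 2 * 1171.978 * tan(0.1972222)
swath = 2 * 1171.978 * 0.1998197
swath = 468.3686 km

468.3686 km


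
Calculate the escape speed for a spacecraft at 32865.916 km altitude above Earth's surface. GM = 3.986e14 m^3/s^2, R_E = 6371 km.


r = 6371.0 + 32865.916 = 39236.9160 km = 3.9236916e+07 m
v_esc = sqrt(2*mu/r) = sqrt(2*3.986e14 / 3.9236916e+07)
v_esc = 4507.5050 m/s = 4.5075 km/s

4.5075 km/s


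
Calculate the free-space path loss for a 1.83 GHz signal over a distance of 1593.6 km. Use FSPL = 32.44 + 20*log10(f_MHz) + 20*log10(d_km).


f = 1.83 GHz = 1830.0000 MHz
d = 1593.6 km
FSPL = 32.44 + 20*log10(1830.0000) + 20*log10(1593.6)
FSPL = 32.44 + 65.2490 + 64.0476
FSPL = 161.7366 dB

161.7366 dB


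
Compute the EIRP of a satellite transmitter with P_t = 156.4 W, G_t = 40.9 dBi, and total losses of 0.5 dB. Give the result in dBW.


Pt = 156.4 W = 21.9424 dBW
EIRP = Pt_dBW + Gt - losses = 21.9424 + 40.9 - 0.5 = 62.3424 dBW

62.3424 dBW


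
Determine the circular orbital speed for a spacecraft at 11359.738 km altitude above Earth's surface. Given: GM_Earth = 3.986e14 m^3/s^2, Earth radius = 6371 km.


r = R_E + alt = 6371.0 + 11359.738 = 17730.7380 km = 1.7730738e+07 m
v = sqrt(mu/r) = sqrt(3.986e14 / 1.7730738e+07) = 4741.3852 m/s = 4.7414 km/s

4.7414 km/s


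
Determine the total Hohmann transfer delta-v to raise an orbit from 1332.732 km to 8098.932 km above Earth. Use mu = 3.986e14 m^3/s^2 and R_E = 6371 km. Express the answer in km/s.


r1 = 7703.7320 km = 7.703732e+06 m
r2 = 14469.9320 km = 1.4469932e+07 m
dv1 = sqrt(mu/r1)*(sqrt(2*r2/(r1+r2)) - 1) = 1024.5162 m/s
dv2 = sqrt(mu/r2)*(1 - sqrt(2*r1/(r1+r2))) = 873.4602 m/s
total dv = |dv1| + |dv2| = 1024.5162 + 873.4602 = 1897.9764 m/s = 1.8980 km/s

1.8980 km/s


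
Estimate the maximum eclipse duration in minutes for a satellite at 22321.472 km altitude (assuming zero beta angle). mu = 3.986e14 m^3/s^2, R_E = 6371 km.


r = 28692.4720 km
T = 806.1427 min
Eclipse fraction = arcsin(R_E/r)/pi = arcsin(6371.0000/28692.4720)/pi
= arcsin(0.2220443)/pi = 0.07127296
Eclipse duration = 0.07127296 * 806.1427 = 57.4562 min

57.4562 minutes


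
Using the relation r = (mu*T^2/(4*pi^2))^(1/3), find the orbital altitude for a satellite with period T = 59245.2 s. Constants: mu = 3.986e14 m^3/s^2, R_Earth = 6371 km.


T = 59245.2 s
r = (mu*T^2/(4*pi^2))^(1/3) = (3.986e14 * 59245.2^2 / (4*pi^2))^(1/3)
r = 3.2846918e+07 m = 32846.9185 km
alt = r - R_E = 32846.9185 - 6371 = 26475.9185 km

26475.9185 km


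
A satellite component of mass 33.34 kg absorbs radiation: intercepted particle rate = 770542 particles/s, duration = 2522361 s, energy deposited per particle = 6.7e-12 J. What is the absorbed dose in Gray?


Total energy deposited = rate * time * E_per
  = 770542 * 2522361 * 6.7e-12 = 13.0220 J
Dose = E_total / mass = 13.0220 / 33.34
Dose = 0.3905825 Gy

0.3906 Gy


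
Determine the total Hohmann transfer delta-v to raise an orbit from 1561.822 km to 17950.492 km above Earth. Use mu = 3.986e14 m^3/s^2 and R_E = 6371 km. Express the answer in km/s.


r1 = 7932.8220 km = 7.932822e+06 m
r2 = 24321.4920 km = 2.4321492e+07 m
dv1 = sqrt(mu/r1)*(sqrt(2*r2/(r1+r2)) - 1) = 1616.5371 m/s
dv2 = sqrt(mu/r2)*(1 - sqrt(2*r1/(r1+r2))) = 1209.0262 m/s
total dv = |dv1| + |dv2| = 1616.5371 + 1209.0262 = 2825.5633 m/s = 2.8256 km/s

2.8256 km/s


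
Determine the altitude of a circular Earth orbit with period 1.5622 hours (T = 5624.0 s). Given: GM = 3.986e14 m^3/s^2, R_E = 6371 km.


T = 5624.0 s
r = (mu*T^2/(4*pi^2))^(1/3) = (3.986e14 * 5624.0^2 / (4*pi^2))^(1/3)
r = 6.8352761e+06 m = 6835.2761 km
alt = r - R_E = 6835.2761 - 6371 = 464.2761 km

464.2761 km


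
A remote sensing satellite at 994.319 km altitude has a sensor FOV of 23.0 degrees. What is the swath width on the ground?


FOV = 23.0 deg = 0.4014257 rad
swath = 2 * alt * tan(FOV/2) = 2 * 994.319 * tan(0.2007129)
swath = 2 * 994.319 * 0.2034523
swath = 404.5930 km

404.5930 km


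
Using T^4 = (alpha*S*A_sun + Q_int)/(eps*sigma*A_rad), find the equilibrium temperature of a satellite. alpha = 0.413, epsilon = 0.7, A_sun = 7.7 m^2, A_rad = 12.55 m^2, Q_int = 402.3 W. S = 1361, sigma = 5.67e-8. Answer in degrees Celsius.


Numerator = alpha*S*A_sun + Q_int = 0.413*1361*7.7 + 402.3 = 4730.4161 W
Denominator = eps*sigma*A_rad = 0.7*5.67e-8*12.55 = 4.981095e-07 W/K^4
T^4 = 9.4967394e+09 K^4
T = 312.1718 K = 39.0218 C

39.0218 degrees Celsius


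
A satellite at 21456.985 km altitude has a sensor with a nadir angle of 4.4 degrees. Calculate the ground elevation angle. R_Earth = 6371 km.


r = R_E + alt = 27827.9850 km
Law of sines in the satellite / Earth-center / ground-point triangle:
  sin(nadir)/R_E = sin(90 + el)/r  =>  cos(el) = (r/R_E)*sin(nadir)
cos(el) = (27827.9850 / 6371.0000) * sin(4.4 deg) = 0.3351022
el = arccos(0.3351022) = 70.4212 deg
(Earth-central angle = 90 - nadir - el = 15.1788 deg)

70.4212 degrees


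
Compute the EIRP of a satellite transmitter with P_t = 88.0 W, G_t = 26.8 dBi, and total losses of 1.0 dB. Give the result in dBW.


Pt = 88.0 W = 19.4448 dBW
EIRP = Pt_dBW + Gt - losses = 19.4448 + 26.8 - 1.0 = 45.2448 dBW

45.2448 dBW


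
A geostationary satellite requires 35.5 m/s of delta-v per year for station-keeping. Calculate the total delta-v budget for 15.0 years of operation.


dV = rate * years = 35.5 * 15.0
dV = 532.5000 m/s

532.5000 m/s


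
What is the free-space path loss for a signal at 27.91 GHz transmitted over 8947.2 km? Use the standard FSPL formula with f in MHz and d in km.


f = 27.91 GHz = 27910.0000 MHz
d = 8947.2 km
FSPL = 32.44 + 20*log10(27910.0000) + 20*log10(8947.2)
FSPL = 32.44 + 88.9152 + 79.0337
FSPL = 200.3889 dB

200.3889 dB


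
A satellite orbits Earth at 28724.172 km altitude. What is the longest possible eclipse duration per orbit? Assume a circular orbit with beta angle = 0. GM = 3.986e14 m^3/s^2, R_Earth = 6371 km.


r = 35095.1720 km
T = 1090.5135 min
Eclipse fraction = arcsin(R_E/r)/pi = arcsin(6371.0000/35095.1720)/pi
= arcsin(0.1815349)/pi = 0.05810655
Eclipse duration = 0.05810655 * 1090.5135 = 63.3660 min

63.3660 minutes


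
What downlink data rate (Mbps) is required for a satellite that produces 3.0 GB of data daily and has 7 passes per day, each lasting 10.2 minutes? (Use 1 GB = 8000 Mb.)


total contact time = 7 * 10.2 * 60 = 4284.0000 s
data = 3.0 GB = 24000.0000 Mb
rate = 24000.0000 / 4284.0000 = 5.6022 Mbps

5.6022 Mbps


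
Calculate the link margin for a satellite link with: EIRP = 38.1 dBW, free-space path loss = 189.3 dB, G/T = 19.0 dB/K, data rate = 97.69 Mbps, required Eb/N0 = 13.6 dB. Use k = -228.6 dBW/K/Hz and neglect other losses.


C/N0 = EIRP - FSPL + G/T - k = 38.1 - 189.3 + 19.0 - (-228.6)
C/N0 = 96.4000 dB-Hz
R_b = 97.69 Mbps = 9.769e+07 bps -> 10*log10(R_b) = 79.8985 dB-Hz
Eb/N0 = C/N0 - 10*log10(R_b) = 96.4000 - 79.8985 = 16.5015 dB
Margin = Eb/N0 - Eb/N0_req = 16.5015 - 13.6 = 2.9015 dB (link closes)

2.9015 dB


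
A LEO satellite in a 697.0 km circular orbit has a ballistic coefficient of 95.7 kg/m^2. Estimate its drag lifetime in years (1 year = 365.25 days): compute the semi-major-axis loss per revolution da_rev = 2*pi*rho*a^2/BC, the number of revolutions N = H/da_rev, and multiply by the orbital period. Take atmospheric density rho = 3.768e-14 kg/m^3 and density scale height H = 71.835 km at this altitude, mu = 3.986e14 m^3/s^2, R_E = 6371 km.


a = R_E + alt = 7068.0000 km = 7.068e+06 m
da_rev = 2*pi*rho*a^2/BC = 2*pi*3.768e-14*(7.068e+06)^2/95.7 = 0.123586749 m per revolution
N = H/da_rev = 71835.0000 m / 0.123586749 m = 581251.6379 revolutions
P = 2*pi*sqrt(a^3/mu) = 5913.6557 s
lifetime = N*P = 581251.6379 * 5913.6557 = 3.437322e+09 s = 39783.8199 days
years = 39783.8199 / 365.25 = 108.9222 years

108.9222 years


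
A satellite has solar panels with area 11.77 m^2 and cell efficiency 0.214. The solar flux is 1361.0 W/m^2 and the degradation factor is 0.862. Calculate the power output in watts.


P = area * eta * S * degradation
P = 11.77 * 0.214 * 1361.0 * 0.862
P = 2954.9874 W

2954.9874 W


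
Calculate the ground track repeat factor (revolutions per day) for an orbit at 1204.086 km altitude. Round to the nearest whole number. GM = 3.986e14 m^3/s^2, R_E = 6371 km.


r = 7.575086e+06 m
T = 2*pi*sqrt(r^3/mu) = 6561.3405 s = 109.3557 min
revs/day = 1440 / 109.3557 = 13.1680
Rounded: 13 revolutions per day

13 revolutions per day


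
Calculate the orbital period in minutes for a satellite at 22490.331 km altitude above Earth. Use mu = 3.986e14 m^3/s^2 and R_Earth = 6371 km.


r = 28861.3310 km = 2.8861331e+07 m
T = 2*pi*sqrt(r^3/mu) = 2*pi*sqrt(2.4040808e+22 / 3.986e14)
T = 48796.1721 s = 813.2695 min

813.2695 minutes


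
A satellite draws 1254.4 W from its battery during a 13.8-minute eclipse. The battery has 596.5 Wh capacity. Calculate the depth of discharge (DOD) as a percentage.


E_used = P * t / 60 = 1254.4 * 13.8 / 60 = 288.5120 Wh
DOD = E_used / E_total * 100 = 288.5120 / 596.5 * 100
DOD = 48.3675 %

48.3675 %


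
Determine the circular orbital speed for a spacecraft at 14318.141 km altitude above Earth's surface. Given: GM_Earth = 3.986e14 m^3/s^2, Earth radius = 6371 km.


r = R_E + alt = 6371.0 + 14318.141 = 20689.1410 km = 2.0689141e+07 m
v = sqrt(mu/r) = sqrt(3.986e14 / 2.0689141e+07) = 4389.3218 m/s = 4.3893 km/s

4.3893 km/s


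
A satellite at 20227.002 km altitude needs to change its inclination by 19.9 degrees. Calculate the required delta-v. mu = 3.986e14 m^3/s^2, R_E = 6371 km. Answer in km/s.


r = 26598.0020 km = 2.6598002e+07 m
V = sqrt(mu/r) = 3871.1869 m/s
di = 19.9 deg = 0.3473205 rad
dV = 2*V*sin(di/2) = 2*3871.1869*sin(0.1736603)
dV = 1337.7947 m/s = 1.3378 km/s

1.3378 km/s


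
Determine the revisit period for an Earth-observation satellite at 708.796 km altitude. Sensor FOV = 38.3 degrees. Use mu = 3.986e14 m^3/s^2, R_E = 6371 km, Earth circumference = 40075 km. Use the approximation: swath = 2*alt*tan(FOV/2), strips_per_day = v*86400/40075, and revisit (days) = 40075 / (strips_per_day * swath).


swath = 2*708.796*tan(0.3342306) = 492.2711 km
v = sqrt(mu/r) = 7503.4030 m/s = 7.5034 km/s
strips/day = v*86400/40075 = 7.5034*86400/40075 = 16.1770
coverage/day = strips * swath = 16.1770 * 492.2711 = 7963.4785 km
revisit = 40075 / 7963.4785 = 5.0323 days

5.0323 days


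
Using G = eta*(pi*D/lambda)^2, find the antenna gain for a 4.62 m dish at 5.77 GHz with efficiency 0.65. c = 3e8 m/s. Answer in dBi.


lambda = c/f = 3e8 / 5.77e+09 = 0.05199307 m
G = eta*(pi*D/lambda)^2 = 0.65*(pi*4.62/0.05199307)^2
G = 50653.1164 (linear)
G = 10*log10(50653.1164) = 47.0461 dBi

47.0461 dBi


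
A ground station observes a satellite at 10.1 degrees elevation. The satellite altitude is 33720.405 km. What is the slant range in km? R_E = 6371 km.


h = 33720.405 km, el = 10.1 deg
d = -R_E*sin(el) + sqrt((R_E*sin(el))^2 + 2*R_E*h + h^2)
d = -6371.0000*sin(0.1762783) + sqrt((6371.0000*0.1753667)^2 + 2*6371.0000*33720.405 + 33720.405^2)
d = 38480.4581 km

38480.4581 km


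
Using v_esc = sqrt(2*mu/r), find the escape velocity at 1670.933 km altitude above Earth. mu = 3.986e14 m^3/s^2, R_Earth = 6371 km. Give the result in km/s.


r = 6371.0 + 1670.933 = 8041.9330 km = 8.041933e+06 m
v_esc = sqrt(2*mu/r) = sqrt(2*3.986e14 / 8.041933e+06)
v_esc = 9956.4248 m/s = 9.9564 km/s

9.9564 km/s


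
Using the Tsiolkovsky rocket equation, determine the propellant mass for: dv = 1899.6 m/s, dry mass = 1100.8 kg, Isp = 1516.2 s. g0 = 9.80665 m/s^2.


ve = Isp * g0 = 1516.2 * 9.80665 = 14868.842730 m/s
mass ratio = exp(dv/ve) = exp(1899.6/14868.842730) = 1.13627695
m_prop = m_dry * (mr - 1) = 1100.8 * (1.13627695 - 1)
m_prop = 150.0137 kg

150.0137 kg


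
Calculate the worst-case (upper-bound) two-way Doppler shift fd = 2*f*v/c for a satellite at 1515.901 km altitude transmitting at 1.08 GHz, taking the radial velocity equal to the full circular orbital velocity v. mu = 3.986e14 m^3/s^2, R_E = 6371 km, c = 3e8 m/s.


r = 7.886901e+06 m
v = sqrt(mu/r) = 7109.1136 m/s (worst-case radial velocity)
f = 1.08 GHz = 1.08e+09 Hz
fd = 2*f*v/c = 2*1.08e+09*7109.1136/3.0e+08
fd = 51185.6177 Hz

51185.6177 Hz


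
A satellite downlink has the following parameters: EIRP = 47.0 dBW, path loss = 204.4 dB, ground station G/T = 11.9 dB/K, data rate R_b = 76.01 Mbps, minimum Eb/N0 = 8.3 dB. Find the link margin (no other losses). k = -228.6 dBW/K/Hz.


C/N0 = EIRP - FSPL + G/T - k = 47.0 - 204.4 + 11.9 - (-228.6)
C/N0 = 83.1000 dB-Hz
R_b = 76.01 Mbps = 7.601e+07 bps -> 10*log10(R_b) = 78.8087 dB-Hz
Eb/N0 = C/N0 - 10*log10(R_b) = 83.1000 - 78.8087 = 4.2913 dB
Margin = Eb/N0 - Eb/N0_req = 4.2913 - 8.3 = -4.0087 dB (negative margin: link does not close)

-4.0087 dB


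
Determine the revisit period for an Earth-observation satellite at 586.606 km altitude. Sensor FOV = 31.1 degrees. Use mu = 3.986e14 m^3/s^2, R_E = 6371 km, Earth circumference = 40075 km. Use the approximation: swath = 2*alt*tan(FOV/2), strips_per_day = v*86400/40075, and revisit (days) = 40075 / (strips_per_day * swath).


swath = 2*586.606*tan(0.2713987) = 326.4633 km
v = sqrt(mu/r) = 7569.0039 m/s = 7.5690 km/s
strips/day = v*86400/40075 = 7.5690*86400/40075 = 16.3185
coverage/day = strips * swath = 16.3185 * 326.4633 = 5327.3757 km
revisit = 40075 / 5327.3757 = 7.5225 days

7.5225 days


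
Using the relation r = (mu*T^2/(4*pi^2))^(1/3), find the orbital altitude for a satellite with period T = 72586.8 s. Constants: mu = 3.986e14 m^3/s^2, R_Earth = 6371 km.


T = 72586.8 s
r = (mu*T^2/(4*pi^2))^(1/3) = (3.986e14 * 72586.8^2 / (4*pi^2))^(1/3)
r = 3.7609505e+07 m = 37609.5052 km
alt = r - R_E = 37609.5052 - 6371 = 31238.5052 km

31238.5052 km


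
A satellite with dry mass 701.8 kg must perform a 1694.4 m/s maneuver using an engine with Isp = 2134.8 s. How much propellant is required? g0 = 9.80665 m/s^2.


ve = Isp * g0 = 2134.8 * 9.80665 = 20935.236420 m/s
mass ratio = exp(dv/ve) = exp(1694.4/20935.236420) = 1.08430076
m_prop = m_dry * (mr - 1) = 701.8 * (1.08430076 - 1)
m_prop = 59.1623 kg

59.1623 kg


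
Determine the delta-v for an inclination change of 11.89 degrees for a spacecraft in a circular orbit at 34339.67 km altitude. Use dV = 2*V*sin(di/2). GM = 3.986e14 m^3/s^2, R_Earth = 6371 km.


r = 40710.6700 km = 4.071067e+07 m
V = sqrt(mu/r) = 3129.0645 m/s
di = 11.89 deg = 0.2075196 rad
dV = 2*V*sin(di/2) = 2*3129.0645*sin(0.1037598)
dV = 648.1779 m/s = 0.6481779 km/s

0.6482 km/s


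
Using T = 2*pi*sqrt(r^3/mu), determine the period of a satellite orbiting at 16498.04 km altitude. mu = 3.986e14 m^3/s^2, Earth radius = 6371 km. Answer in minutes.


r = 22869.0400 km = 2.286904e+07 m
T = 2*pi*sqrt(r^3/mu) = 2*pi*sqrt(1.1960348e+22 / 3.986e14)
T = 34417.8012 s = 573.6300 min

573.6300 minutes


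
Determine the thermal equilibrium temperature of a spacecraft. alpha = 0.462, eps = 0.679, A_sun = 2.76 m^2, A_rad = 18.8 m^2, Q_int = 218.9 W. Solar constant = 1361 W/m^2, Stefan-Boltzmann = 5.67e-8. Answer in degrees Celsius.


Numerator = alpha*S*A_sun + Q_int = 0.462*1361*2.76 + 218.9 = 1954.3383 W
Denominator = eps*sigma*A_rad = 0.679*5.67e-8*18.8 = 7.2378684e-07 W/K^4
T^4 = 2.7001573e+09 K^4
T = 227.9540 K = -45.1960 C

-45.1960 degrees Celsius


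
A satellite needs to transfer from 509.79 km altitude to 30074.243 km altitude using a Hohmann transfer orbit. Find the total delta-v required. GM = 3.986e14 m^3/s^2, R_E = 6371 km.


r1 = 6880.7900 km = 6.88079e+06 m
r2 = 36445.2430 km = 3.6445243e+07 m
dv1 = sqrt(mu/r1)*(sqrt(2*r2/(r1+r2)) - 1) = 2260.9844 m/s
dv2 = sqrt(mu/r2)*(1 - sqrt(2*r1/(r1+r2))) = 1443.2699 m/s
total dv = |dv1| + |dv2| = 2260.9844 + 1443.2699 = 3704.2543 m/s = 3.7043 km/s

3.7043 km/s


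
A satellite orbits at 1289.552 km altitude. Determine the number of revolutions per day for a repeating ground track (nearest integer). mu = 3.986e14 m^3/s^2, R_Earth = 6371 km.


r = 7.660552e+06 m
T = 2*pi*sqrt(r^3/mu) = 6672.6957 s = 111.2116 min
revs/day = 1440 / 111.2116 = 12.9483
Rounded: 13 revolutions per day

13 revolutions per day


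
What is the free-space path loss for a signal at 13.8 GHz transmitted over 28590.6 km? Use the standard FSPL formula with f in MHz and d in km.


f = 13.8 GHz = 13800.0000 MHz
d = 28590.6 km
FSPL = 32.44 + 20*log10(13800.0000) + 20*log10(28590.6)
FSPL = 32.44 + 82.7976 + 89.1245
FSPL = 204.3620 dB

204.3620 dB


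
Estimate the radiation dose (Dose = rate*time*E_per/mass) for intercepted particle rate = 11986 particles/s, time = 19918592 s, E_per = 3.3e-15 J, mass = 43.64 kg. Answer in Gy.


Total energy deposited = rate * time * E_per
  = 11986 * 19918592 * 3.3e-15 = 7.87856e-04 J
Dose = E_total / mass = 7.87856e-04 / 43.64
Dose = 1.8053529e-05 Gy

1.8054e-05 Gy


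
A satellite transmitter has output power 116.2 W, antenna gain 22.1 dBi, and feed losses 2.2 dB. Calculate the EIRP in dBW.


Pt = 116.2 W = 20.6521 dBW
EIRP = Pt_dBW + Gt - losses = 20.6521 + 22.1 - 2.2 = 40.5521 dBW

40.5521 dBW


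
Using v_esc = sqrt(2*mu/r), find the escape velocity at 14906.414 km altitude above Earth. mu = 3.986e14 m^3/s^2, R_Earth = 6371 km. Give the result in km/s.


r = 6371.0 + 14906.414 = 21277.4140 km = 2.1277414e+07 m
v_esc = sqrt(2*mu/r) = sqrt(2*3.986e14 / 2.1277414e+07)
v_esc = 6121.0260 m/s = 6.1210 km/s

6.1210 km/s


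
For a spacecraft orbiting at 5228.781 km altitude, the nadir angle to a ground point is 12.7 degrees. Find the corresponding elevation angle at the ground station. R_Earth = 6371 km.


r = R_E + alt = 11599.7810 km
Law of sines in the satellite / Earth-center / ground-point triangle:
  sin(nadir)/R_E = sin(90 + el)/r  =>  cos(el) = (r/R_E)*sin(nadir)
cos(el) = (11599.7810 / 6371.0000) * sin(12.7 deg) = 0.4002775
el = arccos(0.4002775) = 66.4045 deg
(Earth-central angle = 90 - nadir - el = 10.8955 deg)

66.4045 degrees


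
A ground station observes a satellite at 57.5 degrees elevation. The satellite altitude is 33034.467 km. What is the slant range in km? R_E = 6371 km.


h = 33034.467 km, el = 57.5 deg
d = -R_E*sin(el) + sqrt((R_E*sin(el))^2 + 2*R_E*h + h^2)
d = -6371.0000*sin(1.0036) + sqrt((6371.0000*0.8433914)^2 + 2*6371.0000*33034.467 + 33034.467^2)
d = 33883.2554 km

33883.2554 km


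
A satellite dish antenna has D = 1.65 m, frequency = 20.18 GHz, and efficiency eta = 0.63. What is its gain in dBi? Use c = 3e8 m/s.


lambda = c/f = 3e8 / 2.018e+10 = 0.0148662 m
G = eta*(pi*D/lambda)^2 = 0.63*(pi*1.65/0.0148662)^2
G = 76596.3364 (linear)
G = 10*log10(76596.3364) = 48.8421 dBi

48.8421 dBi


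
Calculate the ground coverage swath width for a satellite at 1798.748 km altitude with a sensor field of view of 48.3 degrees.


FOV = 48.3 deg = 0.842994 rad
swath = 2 * alt * tan(FOV/2) = 2 * 1798.748 * tan(0.421497)
swath = 2 * 1798.748 * 0.4483693
swath = 1613.0068 km

1613.0068 km


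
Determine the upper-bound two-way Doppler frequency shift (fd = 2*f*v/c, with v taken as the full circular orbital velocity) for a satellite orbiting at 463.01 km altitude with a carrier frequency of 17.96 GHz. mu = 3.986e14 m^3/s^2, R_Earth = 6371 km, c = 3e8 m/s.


r = 6.83401e+06 m
v = sqrt(mu/r) = 7637.1416 m/s (worst-case radial velocity)
f = 17.96 GHz = 1.796e+10 Hz
fd = 2*f*v/c = 2*1.796e+10*7637.1416/3.0e+08
fd = 914420.4194 Hz

914420.4194 Hz


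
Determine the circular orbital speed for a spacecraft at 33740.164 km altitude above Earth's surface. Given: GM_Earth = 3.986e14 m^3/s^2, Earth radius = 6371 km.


r = R_E + alt = 6371.0 + 33740.164 = 40111.1640 km = 4.0111164e+07 m
v = sqrt(mu/r) = sqrt(3.986e14 / 4.0111164e+07) = 3152.3615 m/s = 3.1524 km/s

3.1524 km/s


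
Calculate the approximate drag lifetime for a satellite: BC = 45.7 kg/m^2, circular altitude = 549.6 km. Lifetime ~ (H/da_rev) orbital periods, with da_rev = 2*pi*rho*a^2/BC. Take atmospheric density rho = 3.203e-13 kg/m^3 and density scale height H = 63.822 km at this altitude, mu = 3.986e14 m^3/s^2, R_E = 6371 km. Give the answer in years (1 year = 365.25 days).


a = R_E + alt = 6920.6000 km = 6.9206e+06 m
da_rev = 2*pi*rho*a^2/BC = 2*pi*3.203e-13*(6.9206e+06)^2/45.7 = 2.109153 m per revolution
N = H/da_rev = 63822.0000 m / 2.109153 m = 30259.5389 revolutions
P = 2*pi*sqrt(a^3/mu) = 5729.6335 s
lifetime = N*P = 30259.5389 * 5729.6335 = 1.7337607e+08 s = 2006.6675 days
years = 2006.6675 / 365.25 = 5.4940 years

5.4940 years


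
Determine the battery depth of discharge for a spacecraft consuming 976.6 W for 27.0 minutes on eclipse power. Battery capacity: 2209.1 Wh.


E_used = P * t / 60 = 976.6 * 27.0 / 60 = 439.4700 Wh
DOD = E_used / E_total * 100 = 439.4700 / 2209.1 * 100
DOD = 19.8936 %

19.8936 %


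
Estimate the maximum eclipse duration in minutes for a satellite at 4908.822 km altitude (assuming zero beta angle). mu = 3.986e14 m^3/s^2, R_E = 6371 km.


r = 11279.8220 km
T = 198.7071 min
Eclipse fraction = arcsin(R_E/r)/pi = arcsin(6371.0000/11279.8220)/pi
= arcsin(0.5648139)/pi = 0.191052
Eclipse duration = 0.191052 * 198.7071 = 37.9634 min

37.9634 minutes


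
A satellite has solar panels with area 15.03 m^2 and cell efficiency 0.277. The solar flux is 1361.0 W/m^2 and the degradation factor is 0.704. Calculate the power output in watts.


P = area * eta * S * degradation
P = 15.03 * 0.277 * 1361.0 * 0.704
P = 3989.0505 W

3989.0505 W


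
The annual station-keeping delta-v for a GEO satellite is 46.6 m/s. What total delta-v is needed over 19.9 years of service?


dV = rate * years = 46.6 * 19.9
dV = 927.3400 m/s

927.3400 m/s


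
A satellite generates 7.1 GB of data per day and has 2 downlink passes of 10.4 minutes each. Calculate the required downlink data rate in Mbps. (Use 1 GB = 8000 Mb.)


total contact time = 2 * 10.4 * 60 = 1248.0000 s
data = 7.1 GB = 56800.0000 Mb
rate = 56800.0000 / 1248.0000 = 45.5128 Mbps

45.5128 Mbps


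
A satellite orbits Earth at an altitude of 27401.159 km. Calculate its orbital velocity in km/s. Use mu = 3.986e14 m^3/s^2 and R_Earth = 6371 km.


r = R_E + alt = 6371.0 + 27401.159 = 33772.1590 km = 3.3772159e+07 m
v = sqrt(mu/r) = sqrt(3.986e14 / 3.3772159e+07) = 3435.4943 m/s = 3.4355 km/s

3.4355 km/s


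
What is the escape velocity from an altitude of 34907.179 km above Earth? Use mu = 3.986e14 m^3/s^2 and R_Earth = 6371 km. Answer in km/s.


r = 6371.0 + 34907.179 = 41278.1790 km = 4.1278179e+07 m
v_esc = sqrt(2*mu/r) = sqrt(2*3.986e14 / 4.1278179e+07)
v_esc = 4394.6408 m/s = 4.3946 km/s

4.3946 km/s


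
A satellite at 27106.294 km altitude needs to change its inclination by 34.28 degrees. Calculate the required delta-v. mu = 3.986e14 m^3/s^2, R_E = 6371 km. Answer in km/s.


r = 33477.2940 km = 3.3477294e+07 m
V = sqrt(mu/r) = 3450.5909 m/s
di = 34.28 deg = 0.5982989 rad
dV = 2*V*sin(di/2) = 2*3450.5909*sin(0.2991494)
dV = 2033.8302 m/s = 2.0338 km/s

2.0338 km/s


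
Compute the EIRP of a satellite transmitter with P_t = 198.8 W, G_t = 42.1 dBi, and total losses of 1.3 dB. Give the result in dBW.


Pt = 198.8 W = 22.9842 dBW
EIRP = Pt_dBW + Gt - losses = 22.9842 + 42.1 - 1.3 = 63.7842 dBW

63.7842 dBW


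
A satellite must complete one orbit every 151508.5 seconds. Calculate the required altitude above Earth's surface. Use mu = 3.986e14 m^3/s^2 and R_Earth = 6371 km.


T = 151508.5 s
r = (mu*T^2/(4*pi^2))^(1/3) = (3.986e14 * 151508.5^2 / (4*pi^2))^(1/3)
r = 6.1425757e+07 m = 61425.7571 km
alt = r - R_E = 61425.7571 - 6371 = 55054.7571 km

55054.7571 km


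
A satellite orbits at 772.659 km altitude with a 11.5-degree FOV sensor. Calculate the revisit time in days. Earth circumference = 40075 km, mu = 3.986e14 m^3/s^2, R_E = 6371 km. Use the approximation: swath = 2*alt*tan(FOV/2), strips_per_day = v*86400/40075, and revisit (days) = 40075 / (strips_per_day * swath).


swath = 2*772.659*tan(0.1003564) = 155.6053 km
v = sqrt(mu/r) = 7469.7882 m/s = 7.4698 km/s
strips/day = v*86400/40075 = 7.4698*86400/40075 = 16.1045
coverage/day = strips * swath = 16.1045 * 155.6053 = 2505.9534 km
revisit = 40075 / 2505.9534 = 15.9919 days

15.9919 days


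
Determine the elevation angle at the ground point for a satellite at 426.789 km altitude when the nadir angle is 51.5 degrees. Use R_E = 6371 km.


r = R_E + alt = 6797.7890 km
Law of sines in the satellite / Earth-center / ground-point triangle:
  sin(nadir)/R_E = sin(90 + el)/r  =>  cos(el) = (r/R_E)*sin(nadir)
cos(el) = (6797.7890 / 6371.0000) * sin(51.5 deg) = 0.8350346
el = arccos(0.8350346) = 33.3806 deg
(Earth-central angle = 90 - nadir - el = 5.1194 deg)

33.3806 degrees


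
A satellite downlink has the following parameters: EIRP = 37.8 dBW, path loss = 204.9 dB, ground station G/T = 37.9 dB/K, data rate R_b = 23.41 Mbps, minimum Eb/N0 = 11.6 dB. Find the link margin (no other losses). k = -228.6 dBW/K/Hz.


C/N0 = EIRP - FSPL + G/T - k = 37.8 - 204.9 + 37.9 - (-228.6)
C/N0 = 99.4000 dB-Hz
R_b = 23.41 Mbps = 2.341e+07 bps -> 10*log10(R_b) = 73.6940 dB-Hz
Eb/N0 = C/N0 - 10*log10(R_b) = 99.4000 - 73.6940 = 25.7060 dB
Margin = Eb/N0 - Eb/N0_req = 25.7060 - 11.6 = 14.1060 dB (link closes)

14.1060 dB


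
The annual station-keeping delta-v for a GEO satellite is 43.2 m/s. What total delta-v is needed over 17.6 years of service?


dV = rate * years = 43.2 * 17.6
dV = 760.3200 m/s

760.3200 m/s


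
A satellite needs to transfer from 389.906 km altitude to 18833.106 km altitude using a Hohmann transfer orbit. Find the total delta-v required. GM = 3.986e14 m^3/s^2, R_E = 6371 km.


r1 = 6760.9060 km = 6.760906e+06 m
r2 = 25204.1060 km = 2.5204106e+07 m
dv1 = sqrt(mu/r1)*(sqrt(2*r2/(r1+r2)) - 1) = 1963.9528 m/s
dv2 = sqrt(mu/r2)*(1 - sqrt(2*r1/(r1+r2))) = 1390.2900 m/s
total dv = |dv1| + |dv2| = 1963.9528 + 1390.2900 = 3354.2428 m/s = 3.3542 km/s

3.3542 km/s


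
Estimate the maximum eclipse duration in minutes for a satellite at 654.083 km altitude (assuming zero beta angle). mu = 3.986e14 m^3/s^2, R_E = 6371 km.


r = 7025.0830 km
T = 97.6646 min
Eclipse fraction = arcsin(R_E/r)/pi = arcsin(6371.0000/7025.0830)/pi
= arcsin(0.9068932)/pi = 0.3615527
Eclipse duration = 0.3615527 * 97.6646 = 35.3109 min

35.3109 minutes


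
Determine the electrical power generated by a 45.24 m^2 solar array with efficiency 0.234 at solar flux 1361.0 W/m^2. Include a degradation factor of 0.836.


P = area * eta * S * degradation
P = 45.24 * 0.234 * 1361.0 * 0.836
P = 12044.8905 W

12044.8905 W


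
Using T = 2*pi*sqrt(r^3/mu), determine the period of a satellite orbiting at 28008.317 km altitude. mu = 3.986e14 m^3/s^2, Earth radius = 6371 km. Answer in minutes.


r = 34379.3170 km = 3.4379317e+07 m
T = 2*pi*sqrt(r^3/mu) = 2*pi*sqrt(4.0634202e+22 / 3.986e14)
T = 63439.1109 s = 1057.3185 min

1057.3185 minutes


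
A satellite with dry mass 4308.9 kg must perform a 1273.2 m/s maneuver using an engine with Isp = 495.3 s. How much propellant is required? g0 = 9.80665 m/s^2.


ve = Isp * g0 = 495.3 * 9.80665 = 4857.233745 m/s
mass ratio = exp(dv/ve) = exp(1273.2/4857.233745) = 1.29968835
m_prop = m_dry * (mr - 1) = 4308.9 * (1.29968835 - 1)
m_prop = 1291.3271 kg

1291.3271 kg


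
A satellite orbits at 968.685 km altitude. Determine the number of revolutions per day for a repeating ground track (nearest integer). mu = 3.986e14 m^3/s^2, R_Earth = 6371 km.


r = 7.339685e+06 m
T = 2*pi*sqrt(r^3/mu) = 6257.8818 s = 104.2980 min
revs/day = 1440 / 104.2980 = 13.8066
Rounded: 14 revolutions per day

14 revolutions per day


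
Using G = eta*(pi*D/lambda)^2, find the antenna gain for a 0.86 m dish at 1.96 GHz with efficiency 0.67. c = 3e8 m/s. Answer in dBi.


lambda = c/f = 3e8 / 1.96e+09 = 0.1530612 m
G = eta*(pi*D/lambda)^2 = 0.67*(pi*0.86/0.1530612)^2
G = 208.7570 (linear)
G = 10*log10(208.7570) = 23.1964 dBi

23.1964 dBi


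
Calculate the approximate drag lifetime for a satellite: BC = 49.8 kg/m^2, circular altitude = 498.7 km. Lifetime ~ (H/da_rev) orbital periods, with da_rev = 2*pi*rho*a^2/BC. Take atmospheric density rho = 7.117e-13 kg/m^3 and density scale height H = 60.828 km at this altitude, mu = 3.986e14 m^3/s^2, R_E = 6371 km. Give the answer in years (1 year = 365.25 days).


a = R_E + alt = 6869.7000 km = 6.8697e+06 m
da_rev = 2*pi*rho*a^2/BC = 2*pi*7.117e-13*(6.8697e+06)^2/49.8 = 4.237630 m per revolution
N = H/da_rev = 60828.0000 m / 4.237630 m = 14354.2499 revolutions
P = 2*pi*sqrt(a^3/mu) = 5666.5390 s
lifetime = N*P = 14354.2499 * 5666.5390 = 8.1338916e+07 s = 941.4226 days
years = 941.4226 / 365.25 = 2.5775 years

2.5775 years


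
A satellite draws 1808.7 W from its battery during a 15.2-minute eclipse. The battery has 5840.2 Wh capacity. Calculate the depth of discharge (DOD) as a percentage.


E_used = P * t / 60 = 1808.7 * 15.2 / 60 = 458.2040 Wh
DOD = E_used / E_total * 100 = 458.2040 / 5840.2 * 100
DOD = 7.8457 %

7.8457 %


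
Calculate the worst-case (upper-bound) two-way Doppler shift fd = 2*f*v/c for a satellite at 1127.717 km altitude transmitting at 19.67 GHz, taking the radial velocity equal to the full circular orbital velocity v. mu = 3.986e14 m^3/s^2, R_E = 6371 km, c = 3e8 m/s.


r = 7.498717e+06 m
v = sqrt(mu/r) = 7290.7997 m/s (worst-case radial velocity)
f = 19.67 GHz = 1.967e+10 Hz
fd = 2*f*v/c = 2*1.967e+10*7290.7997/3.0e+08
fd = 956066.8635 Hz

956066.8635 Hz


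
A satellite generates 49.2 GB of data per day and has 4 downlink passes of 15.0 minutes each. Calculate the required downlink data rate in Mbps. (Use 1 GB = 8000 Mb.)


total contact time = 4 * 15.0 * 60 = 3600.0000 s
data = 49.2 GB = 393600.0000 Mb
rate = 393600.0000 / 3600.0000 = 109.3333 Mbps

109.3333 Mbps


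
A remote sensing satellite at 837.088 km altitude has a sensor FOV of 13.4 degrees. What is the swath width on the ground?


FOV = 13.4 deg = 0.2338741 rad
swath = 2 * alt * tan(FOV/2) = 2 * 837.088 * tan(0.1169371)
swath = 2 * 837.088 * 0.117473
swath = 196.6705 km

196.6705 km


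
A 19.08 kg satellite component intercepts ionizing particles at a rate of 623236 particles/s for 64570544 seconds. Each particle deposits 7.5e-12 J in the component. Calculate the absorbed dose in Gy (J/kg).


Total energy deposited = rate * time * E_per
  = 623236 * 64570544 * 7.5e-12 = 301.8202 J
Dose = E_total / mass = 301.8202 / 19.08
Dose = 15.8187 Gy

15.8187 Gy


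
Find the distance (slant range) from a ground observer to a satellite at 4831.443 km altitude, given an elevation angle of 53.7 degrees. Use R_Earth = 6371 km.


h = 4831.443 km, el = 53.7 deg
d = -R_E*sin(el) + sqrt((R_E*sin(el))^2 + 2*R_E*h + h^2)
d = -6371.0000*sin(0.9372418) + sqrt((6371.0000*0.8059283)^2 + 2*6371.0000*4831.443 + 4831.443^2)
d = 5413.8378 km

5413.8378 km


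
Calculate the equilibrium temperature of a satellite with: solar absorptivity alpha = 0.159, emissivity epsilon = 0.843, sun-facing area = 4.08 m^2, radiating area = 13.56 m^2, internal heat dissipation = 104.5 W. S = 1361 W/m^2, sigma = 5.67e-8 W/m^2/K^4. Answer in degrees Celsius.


Numerator = alpha*S*A_sun + Q_int = 0.159*1361*4.08 + 104.5 = 987.4079 W
Denominator = eps*sigma*A_rad = 0.843*5.67e-8*13.56 = 6.4814224e-07 W/K^4
T^4 = 1.5234433e+09 K^4
T = 197.5634 K = -75.5866 C

-75.5866 degrees Celsius


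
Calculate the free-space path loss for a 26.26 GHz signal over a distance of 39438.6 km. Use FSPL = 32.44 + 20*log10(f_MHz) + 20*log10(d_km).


f = 26.26 GHz = 26260.0000 MHz
d = 39438.6 km
FSPL = 32.44 + 20*log10(26260.0000) + 20*log10(39438.6)
FSPL = 32.44 + 88.3859 + 91.9184
FSPL = 212.7443 dB

212.7443 dB


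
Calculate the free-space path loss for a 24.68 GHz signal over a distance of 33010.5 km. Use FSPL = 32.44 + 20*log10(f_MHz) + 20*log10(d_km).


f = 24.68 GHz = 24680.0000 MHz
d = 33010.5 km
FSPL = 32.44 + 20*log10(24680.0000) + 20*log10(33010.5)
FSPL = 32.44 + 87.8469 + 90.3730
FSPL = 210.6599 dB

210.6599 dB


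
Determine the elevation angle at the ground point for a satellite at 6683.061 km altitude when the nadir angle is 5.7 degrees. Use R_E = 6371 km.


r = R_E + alt = 13054.0610 km
Law of sines in the satellite / Earth-center / ground-point triangle:
  sin(nadir)/R_E = sin(90 + el)/r  =>  cos(el) = (r/R_E)*sin(nadir)
cos(el) = (13054.0610 / 6371.0000) * sin(5.7 deg) = 0.2035043
el = arccos(0.2035043) = 78.2580 deg
(Earth-central angle = 90 - nadir - el = 6.0420 deg)

78.2580 degrees


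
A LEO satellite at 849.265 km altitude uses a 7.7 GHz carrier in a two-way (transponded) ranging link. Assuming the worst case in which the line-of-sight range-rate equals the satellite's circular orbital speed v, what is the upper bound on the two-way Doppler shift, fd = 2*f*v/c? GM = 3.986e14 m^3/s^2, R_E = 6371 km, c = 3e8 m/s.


r = 7.220265e+06 m
v = sqrt(mu/r) = 7430.0559 m/s (worst-case radial velocity)
f = 7.7 GHz = 7.7e+09 Hz
fd = 2*f*v/c = 2*7.7e+09*7430.0559/3.0e+08
fd = 381409.5338 Hz

381409.5338 Hz


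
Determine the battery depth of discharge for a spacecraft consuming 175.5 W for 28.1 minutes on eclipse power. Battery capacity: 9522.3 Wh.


E_used = P * t / 60 = 175.5 * 28.1 / 60 = 82.1925 Wh
DOD = E_used / E_total * 100 = 82.1925 / 9522.3 * 100
DOD = 0.8631581 %

0.8632 %


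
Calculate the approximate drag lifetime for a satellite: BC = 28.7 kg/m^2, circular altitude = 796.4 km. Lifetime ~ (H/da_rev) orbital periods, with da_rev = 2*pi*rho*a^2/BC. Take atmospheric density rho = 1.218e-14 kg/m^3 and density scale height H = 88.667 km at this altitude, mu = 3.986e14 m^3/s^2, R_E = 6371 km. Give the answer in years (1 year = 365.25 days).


a = R_E + alt = 7167.4000 km = 7.1674e+06 m
da_rev = 2*pi*rho*a^2/BC = 2*pi*1.218e-14*(7.1674e+06)^2/28.7 = 0.13698359 m per revolution
N = H/da_rev = 88667.0000 m / 0.13698359 m = 647281.9104 revolutions
P = 2*pi*sqrt(a^3/mu) = 6038.8422 s
lifetime = N*P = 647281.9104 * 6038.8422 = 3.9088333e+09 s = 45241.1267 days
years = 45241.1267 / 365.25 = 123.8635 years

123.8635 years


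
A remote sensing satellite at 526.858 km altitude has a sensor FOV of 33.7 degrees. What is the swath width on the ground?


FOV = 33.7 deg = 0.588176 rad
swath = 2 * alt * tan(FOV/2) = 2 * 526.858 * tan(0.294088)
swath = 2 * 526.858 * 0.3028703
swath = 319.1392 km

319.1392 km


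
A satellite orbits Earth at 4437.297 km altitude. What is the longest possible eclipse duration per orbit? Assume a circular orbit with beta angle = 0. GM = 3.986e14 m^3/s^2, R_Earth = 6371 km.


r = 10808.2970 km
T = 186.3785 min
Eclipse fraction = arcsin(R_E/r)/pi = arcsin(6371.0000/10808.2970)/pi
= arcsin(0.5894546)/pi = 0.2006573
Eclipse duration = 0.2006573 * 186.3785 = 37.3982 min

37.3982 minutes


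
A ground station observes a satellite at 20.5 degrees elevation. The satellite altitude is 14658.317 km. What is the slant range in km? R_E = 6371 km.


h = 14658.317 km, el = 20.5 deg
d = -R_E*sin(el) + sqrt((R_E*sin(el))^2 + 2*R_E*h + h^2)
d = -6371.0000*sin(0.3577925) + sqrt((6371.0000*0.3502074)^2 + 2*6371.0000*14658.317 + 14658.317^2)
d = 17933.6659 km

17933.6659 km


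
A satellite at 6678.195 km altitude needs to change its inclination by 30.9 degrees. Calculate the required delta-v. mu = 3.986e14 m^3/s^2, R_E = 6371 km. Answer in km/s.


r = 13049.1950 km = 1.3049195e+07 m
V = sqrt(mu/r) = 5526.8387 m/s
di = 30.9 deg = 0.5393067 rad
dV = 2*V*sin(di/2) = 2*5526.8387*sin(0.2696534)
dV = 2944.6703 m/s = 2.9447 km/s

2.9447 km/s


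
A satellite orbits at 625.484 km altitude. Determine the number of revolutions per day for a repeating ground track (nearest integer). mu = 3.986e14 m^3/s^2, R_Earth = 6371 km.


r = 6.996484e+06 m
T = 2*pi*sqrt(r^3/mu) = 5824.1290 s = 97.0688 min
revs/day = 1440 / 97.0688 = 14.8348
Rounded: 15 revolutions per day

15 revolutions per day


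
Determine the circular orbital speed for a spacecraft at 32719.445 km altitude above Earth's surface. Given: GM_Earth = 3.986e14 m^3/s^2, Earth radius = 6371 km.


r = R_E + alt = 6371.0 + 32719.445 = 39090.4450 km = 3.9090445e+07 m
v = sqrt(mu/r) = sqrt(3.986e14 / 3.9090445e+07) = 3193.2531 m/s = 3.1933 km/s

3.1933 km/s


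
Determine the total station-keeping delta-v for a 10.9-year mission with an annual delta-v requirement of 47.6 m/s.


dV = rate * years = 47.6 * 10.9
dV = 518.8400 m/s

518.8400 m/s


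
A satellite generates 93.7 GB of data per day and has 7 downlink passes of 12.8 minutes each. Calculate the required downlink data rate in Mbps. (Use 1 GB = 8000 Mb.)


total contact time = 7 * 12.8 * 60 = 5376.0000 s
data = 93.7 GB = 749600.0000 Mb
rate = 749600.0000 / 5376.0000 = 139.4345 Mbps

139.4345 Mbps


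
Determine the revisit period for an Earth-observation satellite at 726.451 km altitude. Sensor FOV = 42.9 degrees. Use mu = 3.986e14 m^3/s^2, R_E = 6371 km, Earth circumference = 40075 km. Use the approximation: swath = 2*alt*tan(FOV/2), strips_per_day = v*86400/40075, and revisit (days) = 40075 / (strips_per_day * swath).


swath = 2*726.451*tan(0.3743731) = 570.8492 km
v = sqrt(mu/r) = 7494.0648 m/s = 7.4941 km/s
strips/day = v*86400/40075 = 7.4941*86400/40075 = 16.1569
coverage/day = strips * swath = 16.1569 * 570.8492 = 9223.1452 km
revisit = 40075 / 9223.1452 = 4.3450 days

4.3450 days
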